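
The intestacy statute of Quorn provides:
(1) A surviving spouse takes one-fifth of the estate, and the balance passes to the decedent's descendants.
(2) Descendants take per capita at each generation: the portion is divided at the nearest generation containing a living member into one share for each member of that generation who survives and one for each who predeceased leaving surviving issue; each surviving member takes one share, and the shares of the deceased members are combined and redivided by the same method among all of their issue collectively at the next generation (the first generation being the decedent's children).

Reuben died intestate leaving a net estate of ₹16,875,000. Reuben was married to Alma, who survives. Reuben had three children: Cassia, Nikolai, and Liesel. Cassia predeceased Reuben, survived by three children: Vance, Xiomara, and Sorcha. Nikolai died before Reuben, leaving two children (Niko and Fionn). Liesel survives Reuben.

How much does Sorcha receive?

Alma takes one-fifth of ₹16,875,000 = ₹3,375,000. The remaining ₹13,500,000 passes to the descendants.
The descendants' portion (₹13,500,000) is divided at the children's generation into 3 shares of ₹4,500,000. Liesel takes ₹4,500,000. The 2 shares of the deceased (Cassia and Nikolai) are combined into a pool of ₹9,000,000.
That pool (₹9,000,000) is divided at the grandchildren's generation equally among Vance, Xiomara, Sorcha, Niko, and Fionn: ₹1,800,000 each.

Sorcha receives ₹1,800,000.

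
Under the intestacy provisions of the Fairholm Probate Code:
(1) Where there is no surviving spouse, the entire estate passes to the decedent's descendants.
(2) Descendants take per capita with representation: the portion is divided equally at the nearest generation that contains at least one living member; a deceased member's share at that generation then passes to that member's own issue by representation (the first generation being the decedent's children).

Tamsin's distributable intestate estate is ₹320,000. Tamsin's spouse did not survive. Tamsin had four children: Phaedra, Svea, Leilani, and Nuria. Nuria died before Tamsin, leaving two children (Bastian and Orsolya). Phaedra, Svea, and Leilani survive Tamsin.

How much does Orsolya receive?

The entire ₹320,000 passes to the descendants.
That amount (₹320,000) is divided into 4 shares of ₹80,000: Phaedra, Svea, and Leilani each take ₹80,000; Nuria's ₹80,000 share passes to Nuria's issue.
Nuria's share (₹80,000) is divided into 2 shares of ₹40,000: Bastian and Orsolya each take ₹40,000.

Orsolya receives ₹40,000.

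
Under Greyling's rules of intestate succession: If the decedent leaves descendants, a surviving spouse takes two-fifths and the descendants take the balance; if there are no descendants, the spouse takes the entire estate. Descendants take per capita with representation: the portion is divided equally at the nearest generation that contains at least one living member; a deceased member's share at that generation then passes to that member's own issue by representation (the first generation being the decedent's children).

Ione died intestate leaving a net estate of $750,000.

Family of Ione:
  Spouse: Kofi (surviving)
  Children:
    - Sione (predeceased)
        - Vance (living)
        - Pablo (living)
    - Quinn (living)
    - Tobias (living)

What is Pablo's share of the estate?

Kofi takes two-fifths of $750,000 = $300,000. The remaining $450,000 passes to the descendants.
The descendants' portion ($450,000) is divided into 3 shares of $150,000: Quinn and Tobias each take $150,000; Sione's $150,000 share passes to Sione's issue.
Sione's share ($150,000) is divided into 2 shares of $75,000: Vance and Pablo each take $75,000.

Pablo receives $75,000.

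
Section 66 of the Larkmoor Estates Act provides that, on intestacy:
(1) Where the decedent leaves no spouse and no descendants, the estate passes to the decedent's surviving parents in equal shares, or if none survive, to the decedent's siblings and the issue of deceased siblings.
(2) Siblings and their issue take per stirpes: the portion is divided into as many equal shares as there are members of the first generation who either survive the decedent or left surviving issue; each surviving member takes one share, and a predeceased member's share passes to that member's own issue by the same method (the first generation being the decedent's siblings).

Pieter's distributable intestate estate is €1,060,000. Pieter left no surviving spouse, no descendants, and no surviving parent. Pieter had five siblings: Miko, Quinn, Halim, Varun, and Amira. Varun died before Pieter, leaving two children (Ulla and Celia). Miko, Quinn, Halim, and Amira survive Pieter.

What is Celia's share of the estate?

The entire €1,060,000 passes to the siblings and their issue.
That amount (€1,060,000) is divided into 5 shares of €212,000: Miko, Quinn, Halim, and Amira each take €212,000; Varun's €212,000 share passes to Varun's issue.
Varun's share (€212,000) is divided into 2 shares of €106,000: Ulla and Celia each take €106,000.

Celia receives €106,000.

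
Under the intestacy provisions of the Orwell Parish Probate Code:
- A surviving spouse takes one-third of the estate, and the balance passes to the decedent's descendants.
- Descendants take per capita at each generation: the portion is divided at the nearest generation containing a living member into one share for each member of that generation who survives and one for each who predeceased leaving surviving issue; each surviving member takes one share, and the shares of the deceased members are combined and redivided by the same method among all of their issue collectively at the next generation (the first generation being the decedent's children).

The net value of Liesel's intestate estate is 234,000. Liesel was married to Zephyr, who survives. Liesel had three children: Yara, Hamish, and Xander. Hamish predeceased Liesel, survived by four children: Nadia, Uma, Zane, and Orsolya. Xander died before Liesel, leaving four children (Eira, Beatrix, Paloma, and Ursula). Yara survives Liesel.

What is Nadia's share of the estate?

Zephyr takes one-third of 234,000 = 78,000. The remaining 156,000 passes to the descendants.
The descendants' portion (156,000) is divided at the children's generation into 3 shares of 52,000. Yara takes 52,000. The 2 shares of the deceased (Hamish and Xander) are combined into a pool of 104,000.
That pool (104,000) is divided at the grandchildren's generation equally among Nadia, Uma, Zane, Orsolya, Eira, Beatrix, Paloma, and Ursula: 13,000 each.

Nadia receives 13,000.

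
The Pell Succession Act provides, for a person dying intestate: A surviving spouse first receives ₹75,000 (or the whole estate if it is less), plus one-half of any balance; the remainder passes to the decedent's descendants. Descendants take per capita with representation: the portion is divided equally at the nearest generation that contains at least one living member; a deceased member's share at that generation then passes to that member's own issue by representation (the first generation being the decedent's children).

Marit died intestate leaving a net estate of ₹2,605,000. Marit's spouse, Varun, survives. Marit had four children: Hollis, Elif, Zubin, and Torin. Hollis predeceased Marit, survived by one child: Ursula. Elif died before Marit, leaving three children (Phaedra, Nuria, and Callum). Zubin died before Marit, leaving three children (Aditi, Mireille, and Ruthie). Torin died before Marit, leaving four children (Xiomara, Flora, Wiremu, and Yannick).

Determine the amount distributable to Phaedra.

Varun first takes ₹75,000, leaving a balance of ₹2,530,000. Varun then takes one-half of the balance (₹1,265,000), for a total of ₹1,340,000. The remaining ₹1,265,000 passes to the descendants.
No child survives, so the initial division is made at the grandchildren's generation.
The descendants' portion (₹1,265,000) is divided into 11 shares of ₹115,000: Ursula, Phaedra, Nuria, Callum, Aditi, Mireille, Ruthie, Xiomara, Flora, Wiremu, and Yannick each take ₹115,000.

Phaedra receives ₹115,000.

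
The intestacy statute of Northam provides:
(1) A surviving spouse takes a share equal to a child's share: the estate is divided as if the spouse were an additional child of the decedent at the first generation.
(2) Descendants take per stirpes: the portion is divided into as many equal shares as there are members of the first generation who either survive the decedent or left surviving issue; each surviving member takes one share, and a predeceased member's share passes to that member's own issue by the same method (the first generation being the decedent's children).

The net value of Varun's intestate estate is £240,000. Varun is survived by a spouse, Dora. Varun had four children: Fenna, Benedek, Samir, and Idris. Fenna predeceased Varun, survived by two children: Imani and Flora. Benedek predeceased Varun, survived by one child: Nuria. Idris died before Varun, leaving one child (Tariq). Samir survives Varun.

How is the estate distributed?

Dora: £48,000; Imani: £24,000; Flora: £24,000; Nuria: £48,000; Samir: £48,000; Tariq: £48,000

The spouse counts as an additional share at the children's level, so there are 5 primary shares of £48,000. Dora takes one such share (£48,000).
The children's combined portion (£192,000) is divided into 4 shares of £48,000: Samir takes £48,000; Fenna's £48,000 share passes to Fenna's issue; Benedek's £48,000 share passes to Benedek's issue; Idris's £48,000 share passes to Idris's issue.
Fenna's share (£48,000) is divided into 2 shares of £24,000: Imani and Flora each take £24,000.
Benedek's share (£48,000) passes entirely to Nuria.
Idris's share (£48,000) passes entirely to Tariq.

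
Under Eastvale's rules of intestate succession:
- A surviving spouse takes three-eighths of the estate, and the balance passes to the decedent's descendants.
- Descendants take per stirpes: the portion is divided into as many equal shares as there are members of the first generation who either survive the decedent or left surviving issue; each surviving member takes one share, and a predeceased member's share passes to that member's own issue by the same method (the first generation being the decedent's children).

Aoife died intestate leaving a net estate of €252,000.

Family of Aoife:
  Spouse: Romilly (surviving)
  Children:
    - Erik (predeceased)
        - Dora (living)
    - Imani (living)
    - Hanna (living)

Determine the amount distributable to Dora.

Dora receives €52,500.

Romilly takes three-eighths of €252,000 = €94,500. The remaining €157,500 passes to the descendants.
The descendants' portion (€157,500) is divided into 3 shares of €52,500: Imani and Hanna each take €52,500; Erik's €52,500 share passes to Erik's issue.
Erik's share (€52,500) passes entirely to Dora.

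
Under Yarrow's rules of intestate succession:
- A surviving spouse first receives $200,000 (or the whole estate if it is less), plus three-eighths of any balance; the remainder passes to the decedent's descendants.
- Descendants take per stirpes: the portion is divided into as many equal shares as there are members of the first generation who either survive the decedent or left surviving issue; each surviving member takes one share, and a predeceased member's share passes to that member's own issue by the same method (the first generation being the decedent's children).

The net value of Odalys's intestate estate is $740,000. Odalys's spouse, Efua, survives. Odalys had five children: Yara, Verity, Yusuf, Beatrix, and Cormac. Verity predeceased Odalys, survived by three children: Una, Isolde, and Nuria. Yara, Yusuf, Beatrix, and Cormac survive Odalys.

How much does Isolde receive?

Efua first takes $200,000, leaving a balance of $540,000. Efua then takes three-eighths of the balance ($202,500), for a total of $402,500. The remaining $337,500 passes to the descendants.
The descendants' portion ($337,500) is divided into 5 shares of $67,500: Yara, Yusuf, Beatrix, and Cormac each take $67,500; Verity's $67,500 share passes to Verity's issue.
Verity's share ($67,500) is divided into 3 shares of $22,500: Una, Isolde, and Nuria each take $22,500.

Isolde receives $22,500.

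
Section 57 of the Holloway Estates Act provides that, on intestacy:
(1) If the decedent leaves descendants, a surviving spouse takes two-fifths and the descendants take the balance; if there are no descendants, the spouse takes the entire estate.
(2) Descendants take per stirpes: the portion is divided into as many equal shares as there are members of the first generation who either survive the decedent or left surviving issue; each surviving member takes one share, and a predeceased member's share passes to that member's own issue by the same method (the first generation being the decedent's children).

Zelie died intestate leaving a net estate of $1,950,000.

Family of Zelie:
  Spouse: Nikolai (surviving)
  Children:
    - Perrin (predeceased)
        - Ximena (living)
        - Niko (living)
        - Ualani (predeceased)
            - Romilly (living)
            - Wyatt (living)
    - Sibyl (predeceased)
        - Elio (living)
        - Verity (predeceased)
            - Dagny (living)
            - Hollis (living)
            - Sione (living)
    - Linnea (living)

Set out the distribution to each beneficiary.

Nikolai takes two-fifths of $1,950,000 = $780,000. The remaining $1,170,000 passes to the descendants.
The descendants' portion ($1,170,000) is divided into 3 shares of $390,000: Linnea takes $390,000; Perrin's $390,000 share passes to Perrin's issue; Sibyl's $390,000 share passes to Sibyl's issue.
Perrin's share ($390,000) is divided into 3 shares of $130,000: Ximena and Niko each take $130,000; Ualani's $130,000 share passes to Ualani's issue.
Ualani's share ($130,000) is divided into 2 shares of $65,000: Romilly and Wyatt each take $65,000.
Sibyl's share ($390,000) is divided into 2 shares of $195,000: Elio takes $195,000; Verity's $195,000 share passes to Verity's issue.
Verity's share ($195,000) is divided into 3 shares of $65,000: Dagny, Hollis, and Sione each take $65,000.

Nikolai: $780,000; Ximena: $130,000; Niko: $130,000; Romilly: $65,000; Wyatt: $65,000; Elio: $195,000; Dagny: $65,000; Hollis: $65,000; Sione: $65,000; Linnea: $390,000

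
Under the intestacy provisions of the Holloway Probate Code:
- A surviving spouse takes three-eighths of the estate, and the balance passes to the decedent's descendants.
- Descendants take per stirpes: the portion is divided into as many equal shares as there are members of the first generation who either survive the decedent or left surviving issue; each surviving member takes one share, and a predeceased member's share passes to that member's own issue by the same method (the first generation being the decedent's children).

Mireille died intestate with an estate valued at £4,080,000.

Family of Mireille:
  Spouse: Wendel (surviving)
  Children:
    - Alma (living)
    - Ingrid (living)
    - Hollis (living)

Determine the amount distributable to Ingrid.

Wendel takes three-eighths of £4,080,000 = £1,530,000. The remaining £2,550,000 passes to the descendants.
The descendants' portion (£2,550,000) is divided into 3 shares of £850,000: Alma, Ingrid, and Hollis each take £850,000.

Ingrid receives £850,000.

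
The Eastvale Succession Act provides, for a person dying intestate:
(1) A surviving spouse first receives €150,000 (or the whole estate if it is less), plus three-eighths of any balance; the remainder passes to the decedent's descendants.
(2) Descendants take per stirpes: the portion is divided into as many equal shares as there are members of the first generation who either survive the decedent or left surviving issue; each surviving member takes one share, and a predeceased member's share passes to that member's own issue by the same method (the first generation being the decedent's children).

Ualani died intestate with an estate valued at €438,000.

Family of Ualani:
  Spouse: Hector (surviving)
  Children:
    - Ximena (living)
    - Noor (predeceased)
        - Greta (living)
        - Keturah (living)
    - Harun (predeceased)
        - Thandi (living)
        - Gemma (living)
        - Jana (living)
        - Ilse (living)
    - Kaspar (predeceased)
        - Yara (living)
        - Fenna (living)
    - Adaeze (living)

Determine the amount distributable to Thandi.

Thandi receives €9,000.

Hector first takes €150,000, leaving a balance of €288,000. Hector then takes three-eighths of the balance (€108,000), for a total of €258,000. The remaining €180,000 passes to the descendants.
The descendants' portion (€180,000) is divided into 5 shares of €36,000: Ximena and Adaeze each take €36,000; Noor's €36,000 share passes to Noor's issue; Harun's €36,000 share passes to Harun's issue; Kaspar's €36,000 share passes to Kaspar's issue.
Noor's share (€36,000) is divided into 2 shares of €18,000: Greta and Keturah each take €18,000.
Harun's share (€36,000) is divided into 4 shares of €9,000: Thandi, Gemma, Jana, and Ilse each take €9,000.
Kaspar's share (€36,000) is divided into 2 shares of €18,000: Yara and Fenna each take €18,000.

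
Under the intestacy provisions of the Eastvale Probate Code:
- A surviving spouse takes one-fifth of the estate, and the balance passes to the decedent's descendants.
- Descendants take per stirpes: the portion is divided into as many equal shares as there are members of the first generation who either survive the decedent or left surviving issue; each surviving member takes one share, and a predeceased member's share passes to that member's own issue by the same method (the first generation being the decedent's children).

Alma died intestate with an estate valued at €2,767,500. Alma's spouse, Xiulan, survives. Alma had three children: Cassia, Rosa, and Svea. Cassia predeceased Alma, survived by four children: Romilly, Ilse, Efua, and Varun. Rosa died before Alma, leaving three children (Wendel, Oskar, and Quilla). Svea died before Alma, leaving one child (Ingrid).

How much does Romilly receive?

Romilly receives €184,500.

Xiulan takes one-fifth of €2,767,500 = €553,500. The remaining €2,214,000 passes to the descendants.
The descendants' portion (€2,214,000) is divided into 3 shares of €738,000: Cassia's €738,000 share passes to Cassia's issue; Rosa's €738,000 share passes to Rosa's issue; Svea's €738,000 share passes to Svea's issue.
Cassia's share (€738,000) is divided into 4 shares of €184,500: Romilly, Ilse, Efua, and Varun each take €184,500.
Rosa's share (€738,000) is divided into 3 shares of €246,000: Wendel, Oskar, and Quilla each take €246,000.
Svea's share (€738,000) passes entirely to Ingrid.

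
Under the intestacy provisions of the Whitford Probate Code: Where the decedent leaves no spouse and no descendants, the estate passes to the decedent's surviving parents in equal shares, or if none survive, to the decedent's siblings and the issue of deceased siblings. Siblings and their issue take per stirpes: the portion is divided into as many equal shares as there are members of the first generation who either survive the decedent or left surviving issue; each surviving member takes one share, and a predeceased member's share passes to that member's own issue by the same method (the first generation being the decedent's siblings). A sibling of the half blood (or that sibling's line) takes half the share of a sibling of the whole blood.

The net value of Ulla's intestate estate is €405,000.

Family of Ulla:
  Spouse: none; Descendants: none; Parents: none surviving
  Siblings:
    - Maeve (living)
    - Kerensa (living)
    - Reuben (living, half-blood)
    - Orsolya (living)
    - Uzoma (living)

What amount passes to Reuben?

The entire €405,000 passes to the siblings and their issue.
Counting each half-blood sibling's line as half a unit, there are 9/2 units in €405,000, so one unit is €90,000. Whole-blood lines (Maeve, Kerensa, Orsolya, and Uzoma) take €90,000 each; half-blood lines (Reuben) take €45,000 each.

Reuben receives €45,000.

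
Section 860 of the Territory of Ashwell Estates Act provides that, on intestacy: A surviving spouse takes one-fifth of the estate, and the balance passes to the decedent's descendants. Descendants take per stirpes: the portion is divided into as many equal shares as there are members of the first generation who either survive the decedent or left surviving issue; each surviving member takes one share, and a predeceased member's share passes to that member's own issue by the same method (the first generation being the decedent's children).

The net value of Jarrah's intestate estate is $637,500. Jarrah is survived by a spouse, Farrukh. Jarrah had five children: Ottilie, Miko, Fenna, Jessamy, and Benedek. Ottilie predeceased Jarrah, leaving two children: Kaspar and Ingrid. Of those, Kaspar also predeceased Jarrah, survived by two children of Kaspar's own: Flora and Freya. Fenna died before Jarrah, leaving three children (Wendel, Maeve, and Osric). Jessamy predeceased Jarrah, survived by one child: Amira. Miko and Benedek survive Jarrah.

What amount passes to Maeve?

Maeve receives $34,000.

Farrukh takes one-fifth of $637,500 = $127,500. The remaining $510,000 passes to the descendants.
The descendants' portion ($510,000) is divided into 5 shares of $102,000: Miko and Benedek each take $102,000; Ottilie's $102,000 share passes to Ottilie's issue; Fenna's $102,000 share passes to Fenna's issue; Jessamy's $102,000 share passes to Jessamy's issue.
Ottilie's share ($102,000) is divided into 2 shares of $51,000: Ingrid takes $51,000; Kaspar's $51,000 share passes to Kaspar's issue.
Kaspar's share ($51,000) is divided into 2 shares of $25,500: Flora and Freya each take $25,500.
Fenna's share ($102,000) is divided into 3 shares of $34,000: Wendel, Maeve, and Osric each take $34,000.
Jessamy's share ($102,000) passes entirely to Amira.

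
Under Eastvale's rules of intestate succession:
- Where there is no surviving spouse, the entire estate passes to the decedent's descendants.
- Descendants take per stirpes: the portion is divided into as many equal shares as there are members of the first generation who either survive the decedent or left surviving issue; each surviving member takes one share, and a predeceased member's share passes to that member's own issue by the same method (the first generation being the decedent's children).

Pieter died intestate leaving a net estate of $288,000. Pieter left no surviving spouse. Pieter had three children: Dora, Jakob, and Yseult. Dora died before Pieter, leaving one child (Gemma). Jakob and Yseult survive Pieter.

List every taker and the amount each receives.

The entire $288,000 passes to the descendants.
That amount ($288,000) is divided into 3 shares of $96,000: Jakob and Yseult each take $96,000; Dora's $96,000 share passes to Dora's issue.
Dora's share ($96,000) passes entirely to Gemma.

Gemma: $96,000; Jakob: $96,000; Yseult: $96,000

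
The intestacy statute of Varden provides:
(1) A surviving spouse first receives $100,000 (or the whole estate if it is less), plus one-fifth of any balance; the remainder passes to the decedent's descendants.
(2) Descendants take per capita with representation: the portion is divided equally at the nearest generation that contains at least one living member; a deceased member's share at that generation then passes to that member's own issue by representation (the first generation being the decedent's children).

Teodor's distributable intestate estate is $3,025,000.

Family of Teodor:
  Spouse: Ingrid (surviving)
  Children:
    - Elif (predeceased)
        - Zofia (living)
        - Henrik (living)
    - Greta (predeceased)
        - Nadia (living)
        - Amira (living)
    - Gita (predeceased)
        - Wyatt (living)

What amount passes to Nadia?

Nadia receives $468,000.

Ingrid first takes $100,000, leaving a balance of $2,925,000. Ingrid then takes one-fifth of the balance ($585,000), for a total of $685,000. The remaining $2,340,000 passes to the descendants.
No child survives, so the initial division is made at the grandchildren's generation.
The descendants' portion ($2,340,000) is divided into 5 shares of $468,000: Zofia, Henrik, Nadia, Amira, and Wyatt each take $468,000.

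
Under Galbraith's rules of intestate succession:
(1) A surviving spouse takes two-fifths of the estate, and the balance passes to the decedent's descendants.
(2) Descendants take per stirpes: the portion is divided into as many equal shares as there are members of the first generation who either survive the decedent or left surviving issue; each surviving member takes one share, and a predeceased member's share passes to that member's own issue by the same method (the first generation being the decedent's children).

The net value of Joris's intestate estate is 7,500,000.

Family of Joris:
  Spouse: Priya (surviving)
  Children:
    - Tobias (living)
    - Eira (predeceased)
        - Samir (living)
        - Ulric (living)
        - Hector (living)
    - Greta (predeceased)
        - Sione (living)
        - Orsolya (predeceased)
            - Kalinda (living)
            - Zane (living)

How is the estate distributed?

Priya: 3,000,000; Tobias: 1,500,000; Samir: 500,000; Ulric: 500,000; Hector: 500,000; Sione: 750,000; Kalinda: 375,000; Zane: 375,000

Priya takes two-fifths of 7,500,000 = 3,000,000. The remaining 4,500,000 passes to the descendants.
The descendants' portion (4,500,000) is divided into 3 shares of 1,500,000: Tobias takes 1,500,000; Eira's 1,500,000 share passes to Eira's issue; Greta's 1,500,000 share passes to Greta's issue.
Eira's share (1,500,000) is divided into 3 shares of 500,000: Samir, Ulric, and Hector each take 500,000.
Greta's share (1,500,000) is divided into 2 shares of 750,000: Sione takes 750,000; Orsolya's 750,000 share passes to Orsolya's issue.
Orsolya's share (750,000) is divided into 2 shares of 375,000: Kalinda and Zane each take 375,000.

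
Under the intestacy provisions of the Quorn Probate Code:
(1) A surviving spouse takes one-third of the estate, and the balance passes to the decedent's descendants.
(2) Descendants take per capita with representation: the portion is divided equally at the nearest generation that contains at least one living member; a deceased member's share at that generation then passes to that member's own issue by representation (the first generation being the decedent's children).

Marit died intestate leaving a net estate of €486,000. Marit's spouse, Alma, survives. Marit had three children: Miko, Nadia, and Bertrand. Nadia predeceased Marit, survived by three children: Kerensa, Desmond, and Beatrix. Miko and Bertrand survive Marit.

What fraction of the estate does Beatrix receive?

Alma takes one-third of €486,000 = €162,000. The remaining €324,000 passes to the descendants.
The descendants' portion (€324,000) is divided into 3 shares of €108,000: Miko and Bertrand each take €108,000; Nadia's €108,000 share passes to Nadia's issue.
Nadia's share (€108,000) is divided into 3 shares of €36,000: Kerensa, Desmond, and Beatrix each take €36,000.

Beatrix receives 2/27 of the estate.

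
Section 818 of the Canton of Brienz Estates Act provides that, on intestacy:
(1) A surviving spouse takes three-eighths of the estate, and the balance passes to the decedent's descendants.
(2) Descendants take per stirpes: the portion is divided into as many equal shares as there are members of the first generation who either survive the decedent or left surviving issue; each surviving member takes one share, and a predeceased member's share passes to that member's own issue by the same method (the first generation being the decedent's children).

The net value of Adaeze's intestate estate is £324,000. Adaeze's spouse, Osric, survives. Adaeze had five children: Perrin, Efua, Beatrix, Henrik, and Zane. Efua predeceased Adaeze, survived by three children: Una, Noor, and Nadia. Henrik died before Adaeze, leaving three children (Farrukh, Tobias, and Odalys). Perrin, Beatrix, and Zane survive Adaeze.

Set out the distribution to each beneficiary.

Osric: £121,500; Perrin: £40,500; Una: £13,500; Noor: £13,500; Nadia: £13,500; Beatrix: £40,500; Farrukh: £13,500; Tobias: £13,500; Odalys: £13,500; Zane: £40,500

Osric takes three-eighths of £324,000 = £121,500. The remaining £202,500 passes to the descendants.
The descendants' portion (£202,500) is divided into 5 shares of £40,500: Perrin, Beatrix, and Zane each take £40,500; Efua's £40,500 share passes to Efua's issue; Henrik's £40,500 share passes to Henrik's issue.
Efua's share (£40,500) is divided into 3 shares of £13,500: Una, Noor, and Nadia each take £13,500.
Henrik's share (£40,500) is divided into 3 shares of £13,500: Farrukh, Tobias, and Odalys each take £13,500.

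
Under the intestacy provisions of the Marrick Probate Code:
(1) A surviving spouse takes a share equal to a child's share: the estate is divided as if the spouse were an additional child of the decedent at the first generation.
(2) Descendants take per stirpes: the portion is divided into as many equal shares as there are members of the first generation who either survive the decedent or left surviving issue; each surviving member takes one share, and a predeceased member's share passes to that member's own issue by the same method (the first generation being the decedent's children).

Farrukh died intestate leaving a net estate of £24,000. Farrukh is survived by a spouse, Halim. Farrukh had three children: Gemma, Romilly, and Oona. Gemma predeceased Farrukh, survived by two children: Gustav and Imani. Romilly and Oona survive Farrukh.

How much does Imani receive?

Imani receives £3,000.

The spouse counts as an additional share at the children's level, so there are 4 primary shares of £6,000. Halim takes one such share (£6,000).
The children's combined portion (£18,000) is divided into 3 shares of £6,000: Romilly and Oona each take £6,000; Gemma's £6,000 share passes to Gemma's issue.
Gemma's share (£6,000) is divided into 2 shares of £3,000: Gustav and Imani each take £3,000.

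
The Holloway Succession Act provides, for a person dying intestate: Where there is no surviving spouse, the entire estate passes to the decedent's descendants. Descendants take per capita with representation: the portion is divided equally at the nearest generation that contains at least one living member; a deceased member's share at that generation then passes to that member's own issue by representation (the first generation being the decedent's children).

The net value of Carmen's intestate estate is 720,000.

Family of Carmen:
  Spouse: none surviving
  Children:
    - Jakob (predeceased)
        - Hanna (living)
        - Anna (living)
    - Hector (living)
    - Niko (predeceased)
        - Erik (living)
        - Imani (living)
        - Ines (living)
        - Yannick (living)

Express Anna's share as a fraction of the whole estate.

The entire 720,000 passes to the descendants.
That amount (720,000) is divided into 3 shares of 240,000: Hector takes 240,000; Jakob's 240,000 share passes to Jakob's issue; Niko's 240,000 share passes to Niko's issue.
Jakob's share (240,000) is divided into 2 shares of 120,000: Hanna and Anna each take 120,000.
Niko's share (240,000) is divided into 4 shares of 60,000: Erik, Imani, Ines, and Yannick each take 60,000.

Anna receives 1/6 of the estate.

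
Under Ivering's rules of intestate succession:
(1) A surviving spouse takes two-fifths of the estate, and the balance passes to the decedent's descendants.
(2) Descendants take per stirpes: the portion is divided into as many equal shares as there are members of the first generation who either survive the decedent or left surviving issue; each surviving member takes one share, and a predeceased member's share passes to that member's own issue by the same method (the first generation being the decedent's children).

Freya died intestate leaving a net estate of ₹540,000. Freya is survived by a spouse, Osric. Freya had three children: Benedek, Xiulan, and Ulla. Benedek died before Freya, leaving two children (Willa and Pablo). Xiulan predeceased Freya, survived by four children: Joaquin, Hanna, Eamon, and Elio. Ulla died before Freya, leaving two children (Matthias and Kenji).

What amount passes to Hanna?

Hanna receives ₹27,000.

Osric takes two-fifths of ₹540,000 = ₹216,000. The remaining ₹324,000 passes to the descendants.
The descendants' portion (₹324,000) is divided into 3 shares of ₹108,000: Benedek's ₹108,000 share passes to Benedek's issue; Xiulan's ₹108,000 share passes to Xiulan's issue; Ulla's ₹108,000 share passes to Ulla's issue.
Benedek's share (₹108,000) is divided into 2 shares of ₹54,000: Willa and Pablo each take ₹54,000.
Xiulan's share (₹108,000) is divided into 4 shares of ₹27,000: Joaquin, Hanna, Eamon, and Elio each take ₹27,000.
Ulla's share (₹108,000) is divided into 2 shares of ₹54,000: Matthias and Kenji each take ₹54,000.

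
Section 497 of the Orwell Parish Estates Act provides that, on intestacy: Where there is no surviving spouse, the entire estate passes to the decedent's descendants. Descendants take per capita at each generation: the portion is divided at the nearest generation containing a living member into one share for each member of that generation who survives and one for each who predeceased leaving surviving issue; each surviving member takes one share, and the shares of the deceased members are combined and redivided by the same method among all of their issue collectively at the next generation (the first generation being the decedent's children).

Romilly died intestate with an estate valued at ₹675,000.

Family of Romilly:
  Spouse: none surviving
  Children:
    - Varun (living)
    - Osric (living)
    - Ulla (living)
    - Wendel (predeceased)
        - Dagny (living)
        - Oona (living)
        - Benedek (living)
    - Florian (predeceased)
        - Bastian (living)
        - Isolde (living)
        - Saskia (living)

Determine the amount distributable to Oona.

The entire ₹675,000 passes to the descendants.
That amount (₹675,000) is divided at the children's generation into 5 shares of ₹135,000. Varun, Osric, and Ulla each take ₹135,000. The 2 shares of the deceased (Wendel and Florian) are combined into a pool of ₹270,000.
That pool (₹270,000) is divided at the grandchildren's generation equally among Dagny, Oona, Benedek, Bastian, Isolde, and Saskia: ₹45,000 each.

Oona receives ₹45,000.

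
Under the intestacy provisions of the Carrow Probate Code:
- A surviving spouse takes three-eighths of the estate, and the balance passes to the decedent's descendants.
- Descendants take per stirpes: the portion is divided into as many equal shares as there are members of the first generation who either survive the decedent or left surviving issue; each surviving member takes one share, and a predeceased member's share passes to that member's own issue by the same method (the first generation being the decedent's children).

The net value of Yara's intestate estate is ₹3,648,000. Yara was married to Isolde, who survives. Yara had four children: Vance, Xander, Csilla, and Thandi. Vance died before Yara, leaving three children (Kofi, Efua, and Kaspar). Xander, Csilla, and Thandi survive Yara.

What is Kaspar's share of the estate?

Isolde takes three-eighths of ₹3,648,000 = ₹1,368,000. The remaining ₹2,280,000 passes to the descendants.
The descendants' portion (₹2,280,000) is divided into 4 shares of ₹570,000: Xander, Csilla, and Thandi each take ₹570,000; Vance's ₹570,000 share passes to Vance's issue.
Vance's share (₹570,000) is divided into 3 shares of ₹190,000: Kofi, Efua, and Kaspar each take ₹190,000.

Kaspar receives ₹190,000.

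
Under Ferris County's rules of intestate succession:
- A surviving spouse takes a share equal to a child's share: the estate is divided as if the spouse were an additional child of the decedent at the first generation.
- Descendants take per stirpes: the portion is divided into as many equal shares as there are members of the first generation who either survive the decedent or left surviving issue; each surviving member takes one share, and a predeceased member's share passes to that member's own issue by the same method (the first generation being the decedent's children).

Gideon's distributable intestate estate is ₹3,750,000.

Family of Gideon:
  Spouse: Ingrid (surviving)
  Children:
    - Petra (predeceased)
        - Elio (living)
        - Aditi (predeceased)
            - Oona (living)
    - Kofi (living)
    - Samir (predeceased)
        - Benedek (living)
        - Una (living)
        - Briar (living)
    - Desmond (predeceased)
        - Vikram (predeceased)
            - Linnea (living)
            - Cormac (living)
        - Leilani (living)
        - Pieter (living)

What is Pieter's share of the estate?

The spouse counts as an additional share at the children's level, so there are 5 primary shares of ₹750,000. Ingrid takes one such share (₹750,000).
The children's combined portion (₹3,000,000) is divided into 4 shares of ₹750,000: Kofi takes ₹750,000; Petra's ₹750,000 share passes to Petra's issue; Samir's ₹750,000 share passes to Samir's issue; Desmond's ₹750,000 share passes to Desmond's issue.
Petra's share (₹750,000) is divided into 2 shares of ₹375,000: Elio takes ₹375,000; Aditi's ₹375,000 share passes to Aditi's issue.
Aditi's share (₹375,000) passes entirely to Oona.
Samir's share (₹750,000) is divided into 3 shares of ₹250,000: Benedek, Una, and Briar each take ₹250,000.
Desmond's share (₹750,000) is divided into 3 shares of ₹250,000: Leilani and Pieter each take ₹250,000; Vikram's ₹250,000 share passes to Vikram's issue.
Vikram's share (₹250,000) is divided into 2 shares of ₹125,000: Linnea and Cormac each take ₹125,000.

Pieter receives ₹250,000.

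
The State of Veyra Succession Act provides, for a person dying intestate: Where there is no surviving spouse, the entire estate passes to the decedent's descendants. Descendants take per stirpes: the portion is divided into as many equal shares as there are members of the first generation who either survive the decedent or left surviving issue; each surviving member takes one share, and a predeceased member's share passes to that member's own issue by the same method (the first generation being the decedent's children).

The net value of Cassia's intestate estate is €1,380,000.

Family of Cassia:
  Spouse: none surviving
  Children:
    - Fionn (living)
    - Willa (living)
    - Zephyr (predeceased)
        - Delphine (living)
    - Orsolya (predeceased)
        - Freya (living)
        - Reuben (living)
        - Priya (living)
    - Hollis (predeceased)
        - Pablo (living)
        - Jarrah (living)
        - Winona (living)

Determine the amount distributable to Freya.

Freya receives €92,000.

The entire €1,380,000 passes to the descendants.
That amount (€1,380,000) is divided into 5 shares of €276,000: Fionn and Willa each take €276,000; Zephyr's €276,000 share passes to Zephyr's issue; Orsolya's €276,000 share passes to Orsolya's issue; Hollis's €276,000 share passes to Hollis's issue.
Zephyr's share (€276,000) passes entirely to Delphine.
Orsolya's share (€276,000) is divided into 3 shares of €92,000: Freya, Reuben, and Priya each take €92,000.
Hollis's share (€276,000) is divided into 3 shares of €92,000: Pablo, Jarrah, and Winona each take €92,000.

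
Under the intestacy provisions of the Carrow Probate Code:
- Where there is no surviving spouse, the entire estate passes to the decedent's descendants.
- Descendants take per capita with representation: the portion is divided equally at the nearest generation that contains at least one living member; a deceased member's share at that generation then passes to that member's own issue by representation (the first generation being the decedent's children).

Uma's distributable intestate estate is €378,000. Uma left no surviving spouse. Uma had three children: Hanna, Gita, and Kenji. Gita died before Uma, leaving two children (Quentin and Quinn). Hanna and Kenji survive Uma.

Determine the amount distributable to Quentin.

The entire €378,000 passes to the descendants.
That amount (€378,000) is divided into 3 shares of €126,000: Hanna and Kenji each take €126,000; Gita's €126,000 share passes to Gita's issue.
Gita's share (€126,000) is divided into 2 shares of €63,000: Quentin and Quinn each take €63,000.

Quentin receives €63,000.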